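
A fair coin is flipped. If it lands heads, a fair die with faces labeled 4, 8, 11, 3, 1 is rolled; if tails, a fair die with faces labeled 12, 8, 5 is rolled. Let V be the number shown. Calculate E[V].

E[V | heads] = (4+8+11+3+1)/5 = 27/5.
E[V | tails] = (12+8+5)/3 = 25/3.
By the law of total expectation,
E[V] = (1/2)·(27/5) + (1/2)·(25/3) = 103/15.

103/15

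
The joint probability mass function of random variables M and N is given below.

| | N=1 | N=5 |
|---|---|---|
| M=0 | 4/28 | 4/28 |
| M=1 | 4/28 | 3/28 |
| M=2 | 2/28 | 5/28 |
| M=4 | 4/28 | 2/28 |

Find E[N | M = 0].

P(M = 0) = 2/7.
Σ N·P over the event = 1·(4/28) + 5·(4/28) = 6/7.
E[N | M = 0] = (6/7) / (2/7) = 3.

3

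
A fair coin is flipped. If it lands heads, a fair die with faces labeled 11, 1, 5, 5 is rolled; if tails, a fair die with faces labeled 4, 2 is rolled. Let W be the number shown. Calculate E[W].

E[W | heads] = (11+1+5+5)/4 = 11/2.
E[W | tails] = (4+2)/2 = 3.
By the law of total expectation,
E[W] = (1/2)·(11/2) + (1/2)·(3) = 17/4.

17/4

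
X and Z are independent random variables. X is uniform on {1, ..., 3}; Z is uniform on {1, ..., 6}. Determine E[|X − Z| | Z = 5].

Outcomes with Z = 5: (1,5), (2,5), (3,5), each with probability 1/18.
E[|X − Z| | Z = 5] = (4 + 3 + 2) / 3 = 3.

3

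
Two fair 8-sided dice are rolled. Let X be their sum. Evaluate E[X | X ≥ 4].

P(X ≥ 4) = 61/64.
E[X | X ≥ 4] = (71/8) / (61/64) = 568/61.

568/61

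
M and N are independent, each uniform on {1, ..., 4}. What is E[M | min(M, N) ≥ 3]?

Outcomes with min(M, N) ≥ 3: (3,3), (3,4), (4,3), (4,4), each with probability 1/16.
E[M | min(M, N) ≥ 3] = (3 + 3 + 4 + 4) / 4 = 7/2.

7/2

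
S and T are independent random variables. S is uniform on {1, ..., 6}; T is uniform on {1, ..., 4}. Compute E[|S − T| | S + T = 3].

1

P(S + T = 3) = 1/12.
Summing |S−T|·P(x,y) over outcomes with S + T = 3 gives 1/12.
E[|S − T| | S + T = 3] = (1/12) / (1/12) = 1.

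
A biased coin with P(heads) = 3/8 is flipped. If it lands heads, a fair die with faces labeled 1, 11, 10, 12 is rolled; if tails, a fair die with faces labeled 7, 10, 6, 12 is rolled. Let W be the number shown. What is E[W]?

277/32

E[W | heads] = (1+11+10+12)/4 = 17/2.
E[W | tails] = (7+10+6+12)/4 = 35/4.
By the law of total expectation,
E[W] = (3/8)·(17/2) + (5/8)·(35/4) = 277/32.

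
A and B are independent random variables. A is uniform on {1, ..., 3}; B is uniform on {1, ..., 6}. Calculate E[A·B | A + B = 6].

P(A + B = 6) = 1/6.
Summing AB·P(x,y) over outcomes with A + B = 6 gives 11/9.
E[A·B | A + B = 6] = (11/9) / (1/6) = 22/3.

22/3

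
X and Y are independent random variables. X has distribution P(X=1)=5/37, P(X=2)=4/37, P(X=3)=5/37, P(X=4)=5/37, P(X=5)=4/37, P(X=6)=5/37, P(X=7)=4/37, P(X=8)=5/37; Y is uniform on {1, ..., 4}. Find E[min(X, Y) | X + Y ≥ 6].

263/101

P(X + Y ≥ 6) = 101/148.
Summing min(X,Y)·P(x,y) over outcomes with X + Y ≥ 6 gives 263/148.
E[min(X, Y) | X + Y ≥ 6] = (263/148) / (101/148) = 263/101.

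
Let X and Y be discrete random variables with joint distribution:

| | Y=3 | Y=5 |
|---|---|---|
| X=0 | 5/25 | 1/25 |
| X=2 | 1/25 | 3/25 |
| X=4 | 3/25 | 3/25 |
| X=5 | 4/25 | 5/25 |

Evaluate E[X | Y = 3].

34/13

P(Y = 3) = 13/25.
Σ X·P over the event = 0·(5/25) + 2·(1/25) + 4·(3/25) + 5·(4/25) = 34/25.
E[X | Y = 3] = (34/25) / (13/25) = 34/13.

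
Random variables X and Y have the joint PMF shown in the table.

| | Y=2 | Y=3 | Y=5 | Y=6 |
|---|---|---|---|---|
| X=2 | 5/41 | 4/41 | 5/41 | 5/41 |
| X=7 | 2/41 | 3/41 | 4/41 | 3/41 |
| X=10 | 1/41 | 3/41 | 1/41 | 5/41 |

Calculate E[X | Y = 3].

59/10

P(Y = 3) = 10/41.
Σ X·P over the event = 2·(4/41) + 7·(3/41) + 10·(3/41) = 59/41.
E[X | Y = 3] = (59/41) / (10/41) = 59/10.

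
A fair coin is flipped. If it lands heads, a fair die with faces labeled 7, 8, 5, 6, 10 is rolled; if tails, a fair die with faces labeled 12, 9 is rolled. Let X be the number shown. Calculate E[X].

E[X | heads] = (7+8+5+6+10)/5 = 36/5.
E[X | tails] = (12+9)/2 = 21/2.
By the law of total expectation,
E[X] = (1/2)·(36/5) + (1/2)·(21/2) = 177/20.

177/20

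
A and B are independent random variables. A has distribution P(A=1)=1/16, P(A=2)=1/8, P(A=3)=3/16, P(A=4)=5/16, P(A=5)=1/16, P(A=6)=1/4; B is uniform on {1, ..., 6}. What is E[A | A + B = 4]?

7/3

P(A + B = 4) = 1/16.
Summing A·P(x,y) over outcomes with A + B = 4 gives 7/48.
E[A | A + B = 4] = (7/48) / (1/16) = 7/3.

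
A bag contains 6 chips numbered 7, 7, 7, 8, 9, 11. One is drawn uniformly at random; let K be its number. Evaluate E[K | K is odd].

41/5

P(K is odd) = 5/6.
Σ over the event: 7·1/2 + 9·1/6 + 11·1/6 = 41/6.
E[K | K is odd] = (41/6) / (5/6) = 41/5.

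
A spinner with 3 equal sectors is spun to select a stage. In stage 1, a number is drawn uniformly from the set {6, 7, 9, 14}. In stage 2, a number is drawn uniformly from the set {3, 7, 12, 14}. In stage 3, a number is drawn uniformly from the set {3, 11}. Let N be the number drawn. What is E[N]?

E[N | stage 1] = (6+7+9+14)/4 = 9.
E[N | stage 2] = (3+7+12+14)/4 = 9.
E[N | stage 3] = (3+11)/2 = 7.
E[N] = (1/3)·(9) + (1/3)·(9) + (1/3)·(7) = 25/3.

25/3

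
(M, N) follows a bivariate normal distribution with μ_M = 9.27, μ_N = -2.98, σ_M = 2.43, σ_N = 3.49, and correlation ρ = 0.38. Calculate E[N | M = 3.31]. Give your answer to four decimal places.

-6.2327

E[N | M=x] = μ_N + ρ(σ_N/σ_M)(x − μ_M) for jointly normal variables.
E[N | M=3.31] = -2.98 + (0.38)·(3.49/2.43)·(3.31 − (9.27)) = -2.98 + (0.54576)·(-5.96) = -6.2327.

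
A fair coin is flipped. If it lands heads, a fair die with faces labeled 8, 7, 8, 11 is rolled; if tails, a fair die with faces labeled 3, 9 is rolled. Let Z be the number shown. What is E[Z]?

29/4

E[Z | heads] = (8+7+8+11)/4 = 17/2.
E[Z | tails] = (3+9)/2 = 6.
E[Z] = (1/2)·(17/2) + (1/2)·(6) = 29/4.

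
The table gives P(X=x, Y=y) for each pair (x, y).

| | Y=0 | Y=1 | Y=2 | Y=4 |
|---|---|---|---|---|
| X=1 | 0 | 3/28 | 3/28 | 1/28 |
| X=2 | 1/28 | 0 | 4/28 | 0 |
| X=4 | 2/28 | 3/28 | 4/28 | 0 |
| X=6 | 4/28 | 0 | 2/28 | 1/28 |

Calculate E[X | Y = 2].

P(Y = 2) = 13/28.
Σ X·P over the event = 1·(3/28) + 2·(4/28) + 4·(4/28) + 6·(2/28) = 39/28.
E[X | Y = 2] = (39/28) / (13/28) = 3.

3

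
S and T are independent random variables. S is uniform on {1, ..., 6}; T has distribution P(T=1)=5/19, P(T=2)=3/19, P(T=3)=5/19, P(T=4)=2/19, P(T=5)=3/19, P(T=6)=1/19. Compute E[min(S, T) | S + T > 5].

203/73

P(S + T > 5) = 73/114.
Summing min(S,T)·P(x,y) over outcomes with S + T > 5 gives 203/114.
E[min(S, T) | S + T > 5] = (203/114) / (73/114) = 203/73.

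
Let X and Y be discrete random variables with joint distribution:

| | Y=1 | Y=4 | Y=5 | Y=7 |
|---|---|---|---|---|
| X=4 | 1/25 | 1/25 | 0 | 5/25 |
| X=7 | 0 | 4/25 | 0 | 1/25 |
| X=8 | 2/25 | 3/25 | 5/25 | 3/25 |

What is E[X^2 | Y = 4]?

P(Y = 4) = 8/25.
Summing X^2·P(X=x,Y=y) over the conditioning event gives 404/25.
E[X^2 | Y = 4] = (404/25) / (8/25) = 101/2.

101/2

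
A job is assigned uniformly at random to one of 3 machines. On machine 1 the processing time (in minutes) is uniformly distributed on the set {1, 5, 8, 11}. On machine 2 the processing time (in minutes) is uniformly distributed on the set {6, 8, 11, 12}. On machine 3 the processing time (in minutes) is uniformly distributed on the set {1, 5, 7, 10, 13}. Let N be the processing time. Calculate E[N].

E[N | machine 1] = (1+5+8+11)/4 = 25/4.
E[N | machine 2] = (6+8+11+12)/4 = 37/4.
E[N | machine 3] = (1+5+7+10+13)/5 = 36/5.
E[N] = (1/3)·(25/4) + (1/3)·(37/4) + (1/3)·(36/5) = 227/30.

227/30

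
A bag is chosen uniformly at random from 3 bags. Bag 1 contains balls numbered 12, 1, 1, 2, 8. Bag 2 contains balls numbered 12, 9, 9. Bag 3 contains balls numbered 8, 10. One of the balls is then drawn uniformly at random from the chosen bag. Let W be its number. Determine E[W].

E[W | bag 1] = (12+1+1+2+8)/5 = 24/5.
E[W | bag 2] = (12+9+9)/3 = 10.
E[W | bag 3] = (8+10)/2 = 9.
E[W] = (1/3)·(24/5) + (1/3)·(10) + (1/3)·(9) = 119/15.

119/15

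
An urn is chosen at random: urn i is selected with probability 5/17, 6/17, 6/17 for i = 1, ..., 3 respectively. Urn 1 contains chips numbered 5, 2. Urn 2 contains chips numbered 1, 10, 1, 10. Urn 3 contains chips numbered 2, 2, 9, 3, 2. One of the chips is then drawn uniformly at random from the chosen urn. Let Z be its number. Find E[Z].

721/170

E[Z | urn 1] = (5+2)/2 = 7/2.
E[Z | urn 2] = (1+10+1+10)/4 = 11/2.
E[Z | urn 3] = (2+2+9+3+2)/5 = 18/5.
E[Z] = (5/17)·(7/2) + (6/17)·(11/2) + (6/17)·(18/5) = 721/170.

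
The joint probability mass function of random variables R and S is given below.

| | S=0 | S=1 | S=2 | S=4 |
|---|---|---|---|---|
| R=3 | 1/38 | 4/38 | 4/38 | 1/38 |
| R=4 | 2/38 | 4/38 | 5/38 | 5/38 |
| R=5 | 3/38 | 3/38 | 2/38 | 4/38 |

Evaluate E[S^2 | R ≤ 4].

70/13

P(R ≤ 4) = 13/19.
Σ S^2·P over the event = 0·(1/38) + 1·(4/38) + 4·(4/38) + 16·(1/38) + 0·(2/38) + 1·(4/38) + 4·(5/38) + 16·(5/38) = 70/19.
E[S^2 | R ≤ 4] = (70/19) / (13/19) = 70/13.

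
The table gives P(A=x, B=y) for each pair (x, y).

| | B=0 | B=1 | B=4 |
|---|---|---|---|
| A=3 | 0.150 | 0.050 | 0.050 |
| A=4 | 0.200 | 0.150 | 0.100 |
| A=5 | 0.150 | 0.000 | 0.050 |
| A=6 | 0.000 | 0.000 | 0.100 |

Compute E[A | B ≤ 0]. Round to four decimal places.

4.0000

P(B ≤ 0) = 0.500.
Σ A·P over the event = 3·(0.150) + 4·(0.200) + 5·(0.150) = 2.000.
E[A | B ≤ 0] = (2.000) / (0.500) = 4.0000.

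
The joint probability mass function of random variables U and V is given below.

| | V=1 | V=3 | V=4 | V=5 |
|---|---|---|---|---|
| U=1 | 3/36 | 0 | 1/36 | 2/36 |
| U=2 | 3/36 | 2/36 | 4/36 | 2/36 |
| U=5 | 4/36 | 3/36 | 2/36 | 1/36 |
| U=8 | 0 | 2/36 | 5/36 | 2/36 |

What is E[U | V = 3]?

5

P(V = 3) = 7/36.
Σ U·P over the event = 2·(2/36) + 5·(3/36) + 8·(2/36) = 35/36.
E[U | V = 3] = (35/36) / (7/36) = 5.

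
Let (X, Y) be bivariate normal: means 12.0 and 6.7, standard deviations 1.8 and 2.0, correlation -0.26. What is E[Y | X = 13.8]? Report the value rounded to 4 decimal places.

The regression of Y on X has slope ρ·σ_Y/σ_X and passes through (μ_X, μ_Y).
E[Y | X=13.8] = 6.7 + (-0.26)·(2.0/1.8)·(13.8 − (12.0)) = 6.7 + (-0.28889)·(1.8) = 6.1800.

6.1800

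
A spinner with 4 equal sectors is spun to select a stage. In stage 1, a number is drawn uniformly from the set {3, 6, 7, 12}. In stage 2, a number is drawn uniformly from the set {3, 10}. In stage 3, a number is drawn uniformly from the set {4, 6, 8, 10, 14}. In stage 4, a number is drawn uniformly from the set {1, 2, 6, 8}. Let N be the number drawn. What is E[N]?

E[N | stage 1] = (3+6+7+12)/4 = 7.
E[N | stage 2] = (3+10)/2 = 13/2.
E[N | stage 3] = (4+6+8+10+14)/5 = 42/5.
E[N | stage 4] = (1+2+6+8)/4 = 17/4.
By the law of total expectation,
E[N] = (1/4)·(7) + (1/4)·(13/2) + (1/4)·(42/5) + (1/4)·(17/4) = 523/80.

523/80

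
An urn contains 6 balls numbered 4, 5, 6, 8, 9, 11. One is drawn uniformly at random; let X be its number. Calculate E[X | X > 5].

17/2

P(X > 5) = 2/3.
Σ over the event: 6·1/6 + 8·1/6 + 9·1/6 + 11·1/6 = 17/3.
E[X | X > 5] = (17/3) / (2/3) = 17/2.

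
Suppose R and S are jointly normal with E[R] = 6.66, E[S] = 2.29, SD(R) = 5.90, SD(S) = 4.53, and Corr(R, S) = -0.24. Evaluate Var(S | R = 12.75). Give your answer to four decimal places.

The conditional variance in a bivariate normal is σ_S²(1 − ρ²), independent of x.
Var(S | R=12.75) = (4.53)²·(1 − (-0.24)²) = 20.5209·0.9424 = 19.3389.

19.3389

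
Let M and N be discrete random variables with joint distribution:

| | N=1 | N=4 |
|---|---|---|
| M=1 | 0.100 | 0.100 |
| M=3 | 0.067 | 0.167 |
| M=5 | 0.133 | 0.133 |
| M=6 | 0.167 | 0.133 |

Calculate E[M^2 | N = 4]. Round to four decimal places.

P(N = 4) = 0.533.
Σ M^2·P over the event = 1·(0.100) + 9·(0.167) + 25·(0.133) + 36·(0.133) = 9.716.
E[M^2 | N = 4] = (9.716) / (0.533) = 18.2289.

18.2289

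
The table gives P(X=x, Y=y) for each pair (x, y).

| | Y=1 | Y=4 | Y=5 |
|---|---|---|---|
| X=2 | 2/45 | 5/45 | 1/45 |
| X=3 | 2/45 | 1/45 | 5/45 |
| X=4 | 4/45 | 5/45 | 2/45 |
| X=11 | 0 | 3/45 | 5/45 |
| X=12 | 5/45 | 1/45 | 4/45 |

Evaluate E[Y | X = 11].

37/8

P(X = 11) = 8/45.
Σ Y·P over the event = 4·(3/45) + 5·(5/45) = 37/45.
E[Y | X = 11] = (37/45) / (8/45) = 37/8.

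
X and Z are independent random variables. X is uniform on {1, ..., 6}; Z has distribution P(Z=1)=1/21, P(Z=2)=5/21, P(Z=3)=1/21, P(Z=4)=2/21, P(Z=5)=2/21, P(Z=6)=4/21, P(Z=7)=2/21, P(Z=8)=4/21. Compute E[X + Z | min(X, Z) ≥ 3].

317/30

P(min(X, Z) ≥ 3) = 10/21.
Summing (X+Z)·P(x,y) over outcomes with min(X, Z) ≥ 3 gives 317/63.
E[X + Z | min(X, Z) ≥ 3] = (317/63) / (10/21) = 317/30.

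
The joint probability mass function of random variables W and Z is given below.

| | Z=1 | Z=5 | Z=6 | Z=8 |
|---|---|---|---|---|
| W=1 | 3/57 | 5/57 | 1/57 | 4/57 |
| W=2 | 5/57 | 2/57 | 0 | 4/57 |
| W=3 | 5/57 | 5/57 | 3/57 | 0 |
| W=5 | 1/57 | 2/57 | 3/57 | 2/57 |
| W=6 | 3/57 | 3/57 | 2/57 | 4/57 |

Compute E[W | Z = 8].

23/7

P(Z = 8) = 14/57.
Summing W·P(W=x,Z=y) over the conditioning event gives 46/57.
E[W | Z = 8] = (46/57) / (14/57) = 23/7.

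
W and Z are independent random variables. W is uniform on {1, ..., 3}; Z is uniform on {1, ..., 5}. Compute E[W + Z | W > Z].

4

P(W > Z) = 1/5.
Summing (W+Z)·P(x,y) over outcomes with W > Z gives 4/5.
E[W + Z | W > Z] = (4/5) / (1/5) = 4.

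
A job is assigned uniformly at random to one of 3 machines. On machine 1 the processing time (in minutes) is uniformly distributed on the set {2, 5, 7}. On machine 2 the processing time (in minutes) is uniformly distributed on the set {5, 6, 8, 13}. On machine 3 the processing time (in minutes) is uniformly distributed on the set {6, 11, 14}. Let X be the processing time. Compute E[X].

E[X | machine 1] = (2+5+7)/3 = 14/3.
E[X | machine 2] = (5+6+8+13)/4 = 8.
E[X | machine 3] = (6+11+14)/3 = 31/3.
By the law of total expectation,
E[X] = (1/3)·(14/3) + (1/3)·(8) + (1/3)·(31/3) = 23/3.

23/3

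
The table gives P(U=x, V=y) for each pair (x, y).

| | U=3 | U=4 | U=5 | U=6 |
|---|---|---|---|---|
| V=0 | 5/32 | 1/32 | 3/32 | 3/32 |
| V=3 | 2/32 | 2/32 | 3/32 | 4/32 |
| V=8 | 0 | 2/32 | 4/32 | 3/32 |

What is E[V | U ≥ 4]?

99/25

P(U ≥ 4) = 25/32.
Summing V·P(U=x,V=y) over the conditioning event gives 99/32.
E[V | U ≥ 4] = (99/32) / (25/32) = 99/25.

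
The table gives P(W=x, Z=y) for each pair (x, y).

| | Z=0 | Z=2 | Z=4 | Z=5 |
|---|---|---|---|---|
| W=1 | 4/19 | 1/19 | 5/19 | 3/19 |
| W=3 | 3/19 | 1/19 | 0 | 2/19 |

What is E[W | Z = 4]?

1

P(Z = 4) = 5/19.
Σ W·P over the event = 1·(5/19) = 5/19.
E[W | Z = 4] = (5/19) / (5/19) = 1.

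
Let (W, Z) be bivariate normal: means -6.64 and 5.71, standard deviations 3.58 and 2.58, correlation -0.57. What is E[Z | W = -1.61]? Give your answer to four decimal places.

E[Z | W=x] = μ_Z + ρ(σ_Z/σ_W)(x − μ_W) for jointly normal variables.
E[Z | W=-1.61] = 5.71 + (-0.57)·(2.58/3.58)·(-1.61 − (-6.64)) = 5.71 + (-0.41078)·(5.03) = 3.6438.

3.6438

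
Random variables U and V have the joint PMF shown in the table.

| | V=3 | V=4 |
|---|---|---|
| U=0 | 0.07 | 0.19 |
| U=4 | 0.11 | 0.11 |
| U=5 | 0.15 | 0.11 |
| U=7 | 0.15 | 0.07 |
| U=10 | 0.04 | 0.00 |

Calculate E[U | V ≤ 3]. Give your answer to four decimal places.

5.0769

P(V ≤ 3) = 0.52.
Σ U·P over the event = 0·(0.07) + 4·(0.11) + 5·(0.15) + 7·(0.15) + 10·(0.04) = 2.64.
E[U | V ≤ 3] = (2.64) / (0.52) = 5.0769.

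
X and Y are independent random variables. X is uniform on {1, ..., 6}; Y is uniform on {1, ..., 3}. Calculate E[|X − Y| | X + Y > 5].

Outcomes with X + Y > 5: (3,3), (4,2), (4,3), (5,1), (5,2), (5,3), (6,1), (6,2), (6,3), each with probability 1/18.
E[|X − Y| | X + Y > 5] = (0 + 2 + 1 + 4 + 3 + 2 + 5 + 4 + 3) / 9 = 8/3.

8/3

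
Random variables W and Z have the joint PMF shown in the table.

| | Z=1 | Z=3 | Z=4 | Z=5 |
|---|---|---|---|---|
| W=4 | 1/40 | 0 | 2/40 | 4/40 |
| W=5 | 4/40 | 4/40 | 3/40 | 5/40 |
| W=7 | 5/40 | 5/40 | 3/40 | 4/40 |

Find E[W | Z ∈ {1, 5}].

128/23

P(Z ∈ {1, 5}) = 23/40.
Summing W·P(W=x,Z=y) over the conditioning event gives 16/5.
E[W | Z ∈ {1, 5}] = (16/5) / (23/40) = 128/23.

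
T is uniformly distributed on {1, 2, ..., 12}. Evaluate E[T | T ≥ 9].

21/2

Given T ≥ 9, T is equally likely to be any of {9, 10, 11, 12}.
E[T | T ≥ 9] = (9 + 10 + 11 + 12) / 4 = 21/2.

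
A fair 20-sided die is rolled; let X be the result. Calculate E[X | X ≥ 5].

25/2

P(X ≥ 5) = 4/5.
E[X | X ≥ 5] = (10) / (4/5) = 25/2.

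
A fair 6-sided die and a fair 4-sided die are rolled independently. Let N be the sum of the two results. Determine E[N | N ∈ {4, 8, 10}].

P(N ∈ {4, 8, 10}) = 7/24.
Σ over the event: 4·1/8 + 8·1/8 + 10·1/24 = 23/12.
E[N | N ∈ {4, 8, 10}] = (23/12) / (7/24) = 46/7.

46/7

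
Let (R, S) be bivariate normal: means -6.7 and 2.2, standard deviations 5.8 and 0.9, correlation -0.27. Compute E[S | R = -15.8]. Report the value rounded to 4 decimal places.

For a bivariate normal, E[S | R=x] = μ_S + ρ·(σ_S/σ_R)·(x − μ_R).
E[S | R=-15.8] = 2.2 + (-0.27)·(0.9/5.8)·(-15.8 − (-6.7)) = 2.2 + (-0.041897)·(-9.1) = 2.5813.

2.5813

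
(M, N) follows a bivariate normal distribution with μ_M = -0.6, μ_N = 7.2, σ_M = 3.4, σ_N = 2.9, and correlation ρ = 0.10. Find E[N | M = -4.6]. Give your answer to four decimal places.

6.8588

The regression of N on M has slope ρ·σ_N/σ_M and passes through (μ_M, μ_N).
E[N | M=-4.6] = 7.2 + (0.10)·(2.9/3.4)·(-4.6 − (-0.6)) = 7.2 + (0.085294)·(-4) = 6.8588.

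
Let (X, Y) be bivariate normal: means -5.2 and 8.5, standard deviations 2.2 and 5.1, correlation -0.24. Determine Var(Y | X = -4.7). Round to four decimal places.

For a bivariate normal, Var(Y | X=x) = σ_Y²(1 − ρ²).
Var(Y | X=-4.7) = (5.1)²·(1 − (-0.24)²) = 26.01·0.9424 = 24.5118.

24.5118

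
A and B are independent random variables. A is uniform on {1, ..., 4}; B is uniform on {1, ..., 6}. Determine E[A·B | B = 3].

Outcomes with B = 3: (1,3), (2,3), (3,3), (4,3), each with probability 1/24.
E[A·B | B = 3] = (3 + 6 + 9 + 12) / 4 = 15/2.

15/2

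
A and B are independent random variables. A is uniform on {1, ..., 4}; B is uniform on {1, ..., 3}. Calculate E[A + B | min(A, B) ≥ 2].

P(min(A, B) ≥ 2) = 1/2.
Summing (A+B)·P(x,y) over outcomes with min(A, B) ≥ 2 gives 11/4.
E[A + B | min(A, B) ≥ 2] = (11/4) / (1/2) = 11/2.

11/2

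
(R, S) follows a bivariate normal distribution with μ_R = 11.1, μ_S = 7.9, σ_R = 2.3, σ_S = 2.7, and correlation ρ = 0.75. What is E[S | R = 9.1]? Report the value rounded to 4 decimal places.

6.1391

E[S | R=x] = μ_S + ρ(σ_S/σ_R)(x − μ_R) for jointly normal variables.
E[S | R=9.1] = 7.9 + (0.75)·(2.7/2.3)·(9.1 − (11.1)) = 7.9 + (0.88043)·(-2) = 6.1391.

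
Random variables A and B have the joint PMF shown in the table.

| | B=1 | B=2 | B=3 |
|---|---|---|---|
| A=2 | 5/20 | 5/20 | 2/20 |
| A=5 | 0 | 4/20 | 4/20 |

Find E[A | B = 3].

4

P(B = 3) = 3/10.
Σ A·P over the event = 2·(2/20) + 5·(4/20) = 6/5.
E[A | B = 3] = (6/5) / (3/10) = 4.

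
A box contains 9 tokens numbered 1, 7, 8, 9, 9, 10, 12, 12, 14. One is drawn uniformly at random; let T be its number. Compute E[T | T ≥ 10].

12

P(T ≥ 10) = 4/9.
Σ over the event: 10·1/9 + 12·2/9 + 14·1/9 = 16/3.
E[T | T ≥ 10] = (16/3) / (4/9) = 12.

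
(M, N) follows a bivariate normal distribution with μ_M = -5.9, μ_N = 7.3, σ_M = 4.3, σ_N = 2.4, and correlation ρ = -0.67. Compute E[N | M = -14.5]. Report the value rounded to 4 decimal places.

10.5160

The regression of N on M has slope ρ·σ_N/σ_M and passes through (μ_M, μ_N).
E[N | M=-14.5] = 7.3 + (-0.67)·(2.4/4.3)·(-14.5 − (-5.9)) = 7.3 + (-0.37395)·(-8.6) = 10.5160.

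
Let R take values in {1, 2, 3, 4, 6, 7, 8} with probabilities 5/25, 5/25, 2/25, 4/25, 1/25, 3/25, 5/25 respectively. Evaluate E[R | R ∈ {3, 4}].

P(R ∈ {3, 4}) = 6/25.
Σ over the event: 3·2/25 + 4·4/25 = 22/25.
E[R | R ∈ {3, 4}] = (22/25) / (6/25) = 11/3.

11/3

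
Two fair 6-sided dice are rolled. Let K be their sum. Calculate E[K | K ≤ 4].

P(K ≤ 4) = 1/6.
Σ over the event: 2·1/36 + 3·1/18 + 4·1/12 = 5/9.
E[K | K ≤ 4] = (5/9) / (1/6) = 10/3.

10/3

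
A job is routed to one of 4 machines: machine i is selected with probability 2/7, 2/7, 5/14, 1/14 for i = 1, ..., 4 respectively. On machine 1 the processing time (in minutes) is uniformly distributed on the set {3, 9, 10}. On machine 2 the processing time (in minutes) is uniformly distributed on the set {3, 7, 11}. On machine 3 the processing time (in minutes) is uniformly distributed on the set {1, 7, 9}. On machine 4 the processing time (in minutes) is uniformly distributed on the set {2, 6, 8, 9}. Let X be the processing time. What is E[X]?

E[X | machine 1] = (3+9+10)/3 = 22/3.
E[X | machine 2] = (3+7+11)/3 = 7.
E[X | machine 3] = (1+7+9)/3 = 17/3.
E[X | machine 4] = (2+6+8+9)/4 = 25/4.
By the law of total expectation,
E[X] = (2/7)·(22/3) + (2/7)·(7) + (5/14)·(17/3) + (1/14)·(25/4) = 1103/168.

1103/168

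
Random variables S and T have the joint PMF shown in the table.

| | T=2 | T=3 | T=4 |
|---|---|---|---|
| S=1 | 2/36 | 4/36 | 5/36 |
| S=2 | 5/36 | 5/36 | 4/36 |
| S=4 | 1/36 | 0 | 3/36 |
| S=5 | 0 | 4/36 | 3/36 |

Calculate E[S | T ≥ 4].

P(T ≥ 4) = 5/12.
Summing S·P(S=x,T=y) over the conditioning event gives 10/9.
E[S | T ≥ 4] = (10/9) / (5/12) = 8/3.

8/3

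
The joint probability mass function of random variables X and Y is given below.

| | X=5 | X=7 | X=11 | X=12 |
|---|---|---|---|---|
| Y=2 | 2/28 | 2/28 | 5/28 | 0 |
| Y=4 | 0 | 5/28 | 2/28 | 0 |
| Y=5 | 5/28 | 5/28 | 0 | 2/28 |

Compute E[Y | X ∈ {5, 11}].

47/14

P(X ∈ {5, 11}) = 1/2.
Σ Y·P over the event = 2·(2/28) + 5·(5/28) + 2·(5/28) + 4·(2/28) = 47/28.
E[Y | X ∈ {5, 11}] = (47/28) / (1/2) = 47/14.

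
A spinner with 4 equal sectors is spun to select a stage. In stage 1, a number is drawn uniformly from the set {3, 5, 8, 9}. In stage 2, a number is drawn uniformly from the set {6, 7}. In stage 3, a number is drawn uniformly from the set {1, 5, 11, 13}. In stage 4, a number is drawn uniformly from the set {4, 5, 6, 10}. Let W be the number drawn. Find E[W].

53/8

E[W | stage 1] = (3+5+8+9)/4 = 25/4.
E[W | stage 2] = (6+7)/2 = 13/2.
E[W | stage 3] = (1+5+11+13)/4 = 15/2.
E[W | stage 4] = (4+5+6+10)/4 = 25/4.
E[W] = (1/4)·(25/4) + (1/4)·(13/2) + (1/4)·(15/2) + (1/4)·(25/4) = 53/8.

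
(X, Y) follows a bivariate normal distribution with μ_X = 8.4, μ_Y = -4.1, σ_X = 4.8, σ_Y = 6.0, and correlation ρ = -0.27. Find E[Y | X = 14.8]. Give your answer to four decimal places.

-6.2600

For a bivariate normal, E[Y | X=x] = μ_Y + ρ·(σ_Y/σ_X)·(x − μ_X).
E[Y | X=14.8] = -4.1 + (-0.27)·(6.0/4.8)·(14.8 − (8.4)) = -4.1 + (-0.3375)·(6.4) = -6.2600.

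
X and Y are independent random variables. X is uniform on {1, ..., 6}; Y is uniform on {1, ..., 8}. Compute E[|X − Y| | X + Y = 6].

12/5

Outcomes with X + Y = 6: (1,5), (2,4), (3,3), (4,2), (5,1), each with probability 1/48.
E[|X − Y| | X + Y = 6] = (4 + 2 + 0 + 2 + 4) / 5 = 12/5.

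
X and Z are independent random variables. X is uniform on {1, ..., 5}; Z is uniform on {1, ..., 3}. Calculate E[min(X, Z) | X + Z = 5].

5/3

Outcomes with X + Z = 5: (2,3), (3,2), (4,1), each with probability 1/15.
E[min(X, Z) | X + Z = 5] = (2 + 2 + 1) / 3 = 5/3.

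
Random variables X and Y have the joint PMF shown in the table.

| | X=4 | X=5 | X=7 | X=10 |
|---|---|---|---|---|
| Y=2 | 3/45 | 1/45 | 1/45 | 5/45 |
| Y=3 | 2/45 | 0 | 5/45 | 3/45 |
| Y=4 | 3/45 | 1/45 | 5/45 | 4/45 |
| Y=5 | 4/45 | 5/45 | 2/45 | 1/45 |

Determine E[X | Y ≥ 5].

65/12

P(Y ≥ 5) = 4/15.
Σ X·P over the event = 4·(4/45) + 5·(5/45) + 7·(2/45) + 10·(1/45) = 13/9.
E[X | Y ≥ 5] = (13/9) / (4/15) = 65/12.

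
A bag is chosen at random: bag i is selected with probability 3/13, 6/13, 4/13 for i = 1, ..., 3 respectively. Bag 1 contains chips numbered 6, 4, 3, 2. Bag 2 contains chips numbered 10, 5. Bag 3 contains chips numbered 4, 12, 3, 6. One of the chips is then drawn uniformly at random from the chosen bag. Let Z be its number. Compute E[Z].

25/4

E[Z | bag 1] = (6+4+3+2)/4 = 15/4.
E[Z | bag 2] = (10+5)/2 = 15/2.
E[Z | bag 3] = (4+12+3+6)/4 = 25/4.
By the law of total expectation,
E[Z] = (3/13)·(15/4) + (6/13)·(15/2) + (4/13)·(25/4) = 25/4.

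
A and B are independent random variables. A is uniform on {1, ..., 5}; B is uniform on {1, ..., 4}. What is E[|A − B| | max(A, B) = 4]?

P(max(A, B) = 4) = 7/20.
Summing |A−B|·P(x,y) over outcomes with max(A, B) = 4 gives 3/5.
E[|A − B| | max(A, B) = 4] = (3/5) / (7/20) = 12/7.

12/7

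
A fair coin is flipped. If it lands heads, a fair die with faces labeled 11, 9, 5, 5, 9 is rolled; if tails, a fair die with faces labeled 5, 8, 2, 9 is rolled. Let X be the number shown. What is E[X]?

69/10

E[X | heads] = (11+9+5+5+9)/5 = 39/5.
E[X | tails] = (5+8+2+9)/4 = 6.
By the law of total expectation,
E[X] = (1/2)·(39/5) + (1/2)·(6) = 69/10.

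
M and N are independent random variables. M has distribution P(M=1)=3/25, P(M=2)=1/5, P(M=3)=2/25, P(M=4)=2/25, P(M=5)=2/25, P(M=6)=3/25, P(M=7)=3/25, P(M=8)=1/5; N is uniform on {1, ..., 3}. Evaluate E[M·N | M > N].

305/27

P(M > N) = 18/25.
Summing MN·P(x,y) over outcomes with M > N gives 122/15.
E[M·N | M > N] = (122/15) / (18/25) = 305/27.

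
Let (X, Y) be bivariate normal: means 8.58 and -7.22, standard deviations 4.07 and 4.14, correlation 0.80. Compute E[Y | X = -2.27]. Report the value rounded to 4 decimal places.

E[Y | X=x] = μ_Y + ρ(σ_Y/σ_X)(x − μ_X) for jointly normal variables.
E[Y | X=-2.27] = -7.22 + (0.80)·(4.14/4.07)·(-2.27 − (8.58)) = -7.22 + (0.81376)·(-10.85) = -16.0493.

-16.0493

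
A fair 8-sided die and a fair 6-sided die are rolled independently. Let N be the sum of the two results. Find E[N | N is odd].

8

P(N is odd) = 1/2.
Σ over the event: 3·1/24 + 5·1/12 + 7·1/8 + 9·1/8 + 11·1/12 + 13·1/24 = 4.
E[N | N is odd] = (4) / (1/2) = 8.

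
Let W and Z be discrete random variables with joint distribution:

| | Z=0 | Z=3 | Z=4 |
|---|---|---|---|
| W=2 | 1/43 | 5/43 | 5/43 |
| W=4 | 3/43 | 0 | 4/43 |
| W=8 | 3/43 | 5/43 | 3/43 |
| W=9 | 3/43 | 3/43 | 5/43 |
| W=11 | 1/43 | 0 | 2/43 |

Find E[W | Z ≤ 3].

51/8

P(Z ≤ 3) = 24/43.
Σ W·P over the event = 2·(1/43) + 2·(5/43) + 4·(3/43) + 8·(3/43) + 8·(5/43) + 9·(3/43) + 9·(3/43) + 11·(1/43) = 153/43.
E[W | Z ≤ 3] = (153/43) / (24/43) = 51/8.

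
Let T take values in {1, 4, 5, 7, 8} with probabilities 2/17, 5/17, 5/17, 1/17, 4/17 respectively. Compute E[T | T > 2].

28/5

P(T > 2) = 15/17.
Σ over the event: 4·5/17 + 5·5/17 + 7·1/17 + 8·4/17 = 84/17.
E[T | T > 2] = (84/17) / (15/17) = 28/5.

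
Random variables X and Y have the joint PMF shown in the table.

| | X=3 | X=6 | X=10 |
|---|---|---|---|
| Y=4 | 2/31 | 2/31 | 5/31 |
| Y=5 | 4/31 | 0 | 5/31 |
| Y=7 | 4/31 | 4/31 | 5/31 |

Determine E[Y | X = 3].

P(X = 3) = 10/31.
Σ Y·P over the event = 4·(2/31) + 5·(4/31) + 7·(4/31) = 56/31.
E[Y | X = 3] = (56/31) / (10/31) = 28/5.

28/5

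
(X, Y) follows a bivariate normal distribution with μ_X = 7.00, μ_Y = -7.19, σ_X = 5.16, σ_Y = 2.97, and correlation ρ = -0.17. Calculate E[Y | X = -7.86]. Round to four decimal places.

-5.7360

For a bivariate normal, E[Y | X=x] = μ_Y + ρ·(σ_Y/σ_X)·(x − μ_X).
E[Y | X=-7.86] = -7.19 + (-0.17)·(2.97/5.16)·(-7.86 − (7.00)) = -7.19 + (-0.097849)·(-14.86) = -5.7360.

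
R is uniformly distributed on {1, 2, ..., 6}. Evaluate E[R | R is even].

Given R is even, R is equally likely to be any of {2, 4, 6}.
E[R | R is even] = (2 + 4 + 6) / 3 = 4.

4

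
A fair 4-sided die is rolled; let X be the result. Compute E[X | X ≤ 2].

3/2

Given X ≤ 2, X is equally likely to be any of {1, 2}.
E[X | X ≤ 2] = (1 + 2) / 2 = 3/2.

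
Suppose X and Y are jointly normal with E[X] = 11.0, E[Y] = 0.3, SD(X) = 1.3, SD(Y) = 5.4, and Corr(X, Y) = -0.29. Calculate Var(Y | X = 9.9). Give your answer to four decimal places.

For a bivariate normal, Var(Y | X=x) = σ_Y²(1 − ρ²).
Var(Y | X=9.9) = (5.4)²·(1 − (-0.29)²) = 29.16·0.9159 = 26.7076.

26.7076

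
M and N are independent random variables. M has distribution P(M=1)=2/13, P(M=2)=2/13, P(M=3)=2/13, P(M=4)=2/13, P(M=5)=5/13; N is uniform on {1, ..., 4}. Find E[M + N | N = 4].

P(N = 4) = 1/4.
Summing (M+N)·P(x,y) over outcomes with N = 4 gives 97/52.
E[M + N | N = 4] = (97/52) / (1/4) = 97/13.

97/13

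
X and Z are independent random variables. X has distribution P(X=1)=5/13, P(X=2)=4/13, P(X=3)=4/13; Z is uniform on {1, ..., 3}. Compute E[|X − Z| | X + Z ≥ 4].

26/25

P(X + Z ≥ 4) = 25/39.
Summing |X−Z|·P(x,y) over outcomes with X + Z ≥ 4 gives 2/3.
E[|X − Z| | X + Z ≥ 4] = (2/3) / (25/39) = 26/25.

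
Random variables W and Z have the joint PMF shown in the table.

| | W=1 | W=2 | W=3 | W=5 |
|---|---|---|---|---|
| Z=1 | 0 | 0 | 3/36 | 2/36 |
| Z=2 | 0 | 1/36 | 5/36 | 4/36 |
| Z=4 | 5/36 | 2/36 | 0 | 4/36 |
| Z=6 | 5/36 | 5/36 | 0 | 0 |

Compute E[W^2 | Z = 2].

149/10

P(Z = 2) = 5/18.
Summing W^2·P(W=x,Z=y) over the conditioning event gives 149/36.
E[W^2 | Z = 2] = (149/36) / (5/18) = 149/10.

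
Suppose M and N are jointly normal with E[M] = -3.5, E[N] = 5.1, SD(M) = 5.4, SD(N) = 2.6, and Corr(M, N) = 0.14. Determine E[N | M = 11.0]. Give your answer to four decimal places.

E[N | M=x] = μ_N + ρ(σ_N/σ_M)(x − μ_M) for jointly normal variables.
E[N | M=11.0] = 5.1 + (0.14)·(2.6/5.4)·(11.0 − (-3.5)) = 5.1 + (0.067407)·(14.5) = 6.0774.

6.0774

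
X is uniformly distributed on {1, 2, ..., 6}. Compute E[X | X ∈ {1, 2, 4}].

P(X ∈ {1, 2, 4}) = 1/2.
Σ over the event: 1·1/6 + 2·1/6 + 4·1/6 = 7/6.
E[X | X ∈ {1, 2, 4}] = (7/6) / (1/2) = 7/3.

7/3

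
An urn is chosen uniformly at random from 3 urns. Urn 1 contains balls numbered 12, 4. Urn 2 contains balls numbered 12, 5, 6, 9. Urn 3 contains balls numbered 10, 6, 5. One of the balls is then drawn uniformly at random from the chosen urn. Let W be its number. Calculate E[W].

E[W | urn 1] = (12+4)/2 = 8.
E[W | urn 2] = (12+5+6+9)/4 = 8.
E[W | urn 3] = (10+6+5)/3 = 7.
E[W] = (1/3)·(8) + (1/3)·(8) + (1/3)·(7) = 23/3.

23/3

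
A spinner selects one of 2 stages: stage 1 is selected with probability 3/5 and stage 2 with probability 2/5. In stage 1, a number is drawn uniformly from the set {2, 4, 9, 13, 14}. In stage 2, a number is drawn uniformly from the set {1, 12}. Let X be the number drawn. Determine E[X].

E[X | stage 1] = (2+4+9+13+14)/5 = 42/5.
E[X | stage 2] = (1+12)/2 = 13/2.
E[X] = (3/5)·(42/5) + (2/5)·(13/2) = 191/25.

191/25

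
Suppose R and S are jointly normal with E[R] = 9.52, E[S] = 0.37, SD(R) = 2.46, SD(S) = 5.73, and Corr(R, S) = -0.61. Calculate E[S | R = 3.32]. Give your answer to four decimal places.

The regression of S on R has slope ρ·σ_S/σ_R and passes through (μ_R, μ_S).
E[S | R=3.32] = 0.37 + (-0.61)·(5.73/2.46)·(3.32 − (9.52)) = 0.37 + (-1.42085)·(-6.2) = 9.1793.

9.1793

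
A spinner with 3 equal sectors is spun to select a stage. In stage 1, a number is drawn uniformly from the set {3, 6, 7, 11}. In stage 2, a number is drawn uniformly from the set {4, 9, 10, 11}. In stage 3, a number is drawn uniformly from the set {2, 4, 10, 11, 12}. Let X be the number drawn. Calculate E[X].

461/60

E[X | stage 1] = (3+6+7+11)/4 = 27/4.
E[X | stage 2] = (4+9+10+11)/4 = 17/2.
E[X | stage 3] = (2+4+10+11+12)/5 = 39/5.
By the law of total expectation,
E[X] = (1/3)·(27/4) + (1/3)·(17/2) + (1/3)·(39/5) = 461/60.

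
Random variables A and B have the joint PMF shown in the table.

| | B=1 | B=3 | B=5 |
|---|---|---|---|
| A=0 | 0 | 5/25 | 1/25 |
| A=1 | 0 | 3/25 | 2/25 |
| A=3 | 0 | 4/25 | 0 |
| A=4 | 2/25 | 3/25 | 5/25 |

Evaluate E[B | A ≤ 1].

P(A ≤ 1) = 11/25.
Σ B·P over the event = 3·(5/25) + 5·(1/25) + 3·(3/25) + 5·(2/25) = 39/25.
E[B | A ≤ 1] = (39/25) / (11/25) = 39/11.

39/11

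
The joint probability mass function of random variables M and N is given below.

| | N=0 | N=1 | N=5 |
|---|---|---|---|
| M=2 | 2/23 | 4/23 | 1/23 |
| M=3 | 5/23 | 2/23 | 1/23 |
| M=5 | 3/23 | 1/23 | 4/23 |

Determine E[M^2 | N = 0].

P(N = 0) = 10/23.
Σ M^2·P over the event = 4·(2/23) + 9·(5/23) + 25·(3/23) = 128/23.
E[M^2 | N = 0] = (128/23) / (10/23) = 64/5.

64/5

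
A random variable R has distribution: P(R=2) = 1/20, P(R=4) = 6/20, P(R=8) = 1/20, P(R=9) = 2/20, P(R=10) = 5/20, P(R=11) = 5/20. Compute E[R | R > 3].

155/19

P(R > 3) = 19/20.
Σ over the event: 4·3/10 + 8·1/20 + 9·1/10 + 10·1/4 + 11·1/4 = 31/4.
E[R | R > 3] = (31/4) / (19/20) = 155/19.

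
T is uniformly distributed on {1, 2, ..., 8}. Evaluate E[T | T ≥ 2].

Given T ≥ 2, T is equally likely to be any of {2, 3, 4, 5, 6, 7, 8}.
E[T | T ≥ 2] = (2 + 3 + 4 + 5 + 6 + 7 + 8) / 7 = 5.

5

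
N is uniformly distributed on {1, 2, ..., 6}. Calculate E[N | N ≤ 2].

3/2

Given N ≤ 2, N is equally likely to be any of {1, 2}.
E[N | N ≤ 2] = (1 + 2) / 2 = 3/2.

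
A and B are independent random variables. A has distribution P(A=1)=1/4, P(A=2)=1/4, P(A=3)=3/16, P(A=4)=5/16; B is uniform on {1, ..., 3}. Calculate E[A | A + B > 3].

P(A + B > 3) = 3/4.
Summing A·P(x,y) over outcomes with A + B > 3 gives 107/48.
E[A | A + B > 3] = (107/48) / (3/4) = 107/36.

107/36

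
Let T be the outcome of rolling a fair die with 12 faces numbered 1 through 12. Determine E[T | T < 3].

Given T < 3, T is equally likely to be any of {1, 2}.
E[T | T < 3] = (1 + 2) / 2 = 3/2.

3/2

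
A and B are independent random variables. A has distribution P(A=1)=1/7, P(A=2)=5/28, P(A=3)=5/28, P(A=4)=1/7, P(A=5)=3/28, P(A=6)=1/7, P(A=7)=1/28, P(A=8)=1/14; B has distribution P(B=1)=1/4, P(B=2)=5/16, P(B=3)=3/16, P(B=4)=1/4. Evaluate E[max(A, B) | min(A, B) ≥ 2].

P(min(A, B) ≥ 2) = 9/14.
Summing max(A,B)·P(x,y) over outcomes with min(A, B) ≥ 2 gives 1311/448.
E[max(A, B) | min(A, B) ≥ 2] = (1311/448) / (9/14) = 437/96.

437/96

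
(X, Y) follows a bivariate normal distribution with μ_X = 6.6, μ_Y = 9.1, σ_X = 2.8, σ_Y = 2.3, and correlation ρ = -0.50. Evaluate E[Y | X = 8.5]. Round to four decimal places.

8.3196

E[Y | X=x] = μ_Y + ρ(σ_Y/σ_X)(x − μ_X) for jointly normal variables.
E[Y | X=8.5] = 9.1 + (-0.50)·(2.3/2.8)·(8.5 − (6.6)) = 9.1 + (-0.410714)·(1.9) = 8.3196.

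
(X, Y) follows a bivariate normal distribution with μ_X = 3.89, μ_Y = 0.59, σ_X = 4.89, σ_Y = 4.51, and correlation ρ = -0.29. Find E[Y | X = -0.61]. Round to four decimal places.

1.7936

E[Y | X=x] = μ_Y + ρ(σ_Y/σ_X)(x − μ_X) for jointly normal variables.
E[Y | X=-0.61] = 0.59 + (-0.29)·(4.51/4.89)·(-0.61 − (3.89)) = 0.59 + (-0.26746)·(-4.5) = 1.7936.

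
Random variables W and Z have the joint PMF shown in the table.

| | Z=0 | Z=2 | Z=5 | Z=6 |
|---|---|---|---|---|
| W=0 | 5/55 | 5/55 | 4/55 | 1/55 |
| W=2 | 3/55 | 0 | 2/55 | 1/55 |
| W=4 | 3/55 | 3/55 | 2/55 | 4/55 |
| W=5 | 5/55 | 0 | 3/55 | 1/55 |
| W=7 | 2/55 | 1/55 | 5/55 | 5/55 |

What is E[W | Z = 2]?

19/9

P(Z = 2) = 9/55.
Summing W·P(W=x,Z=y) over the conditioning event gives 19/55.
E[W | Z = 2] = (19/55) / (9/55) = 19/9.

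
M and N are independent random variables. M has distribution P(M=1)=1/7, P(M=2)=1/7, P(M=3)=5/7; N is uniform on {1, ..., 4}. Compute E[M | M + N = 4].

P(M + N = 4) = 1/4.
Summing M·P(x,y) over outcomes with M + N = 4 gives 9/14.
E[M | M + N = 4] = (9/14) / (1/4) = 18/7.

18/7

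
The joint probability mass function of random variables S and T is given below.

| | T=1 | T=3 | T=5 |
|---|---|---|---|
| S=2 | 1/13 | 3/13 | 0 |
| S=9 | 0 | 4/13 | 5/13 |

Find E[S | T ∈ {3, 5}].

P(T ∈ {3, 5}) = 12/13.
Σ S·P over the event = 2·(3/13) + 9·(4/13) + 9·(5/13) = 87/13.
E[S | T ∈ {3, 5}] = (87/13) / (12/13) = 29/4.

29/4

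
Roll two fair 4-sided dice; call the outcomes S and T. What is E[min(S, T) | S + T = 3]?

P(S + T = 3) = 1/8.
Summing min(S,T)·P(x,y) over outcomes with S + T = 3 gives 1/8.
E[min(S, T) | S + T = 3] = (1/8) / (1/8) = 1.

1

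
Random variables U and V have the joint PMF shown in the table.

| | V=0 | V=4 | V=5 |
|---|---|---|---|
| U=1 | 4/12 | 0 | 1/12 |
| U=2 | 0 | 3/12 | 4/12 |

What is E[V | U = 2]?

P(U = 2) = 7/12.
Σ V·P over the event = 4·(3/12) + 5·(4/12) = 8/3.
E[V | U = 2] = (8/3) / (7/12) = 32/7.

32/7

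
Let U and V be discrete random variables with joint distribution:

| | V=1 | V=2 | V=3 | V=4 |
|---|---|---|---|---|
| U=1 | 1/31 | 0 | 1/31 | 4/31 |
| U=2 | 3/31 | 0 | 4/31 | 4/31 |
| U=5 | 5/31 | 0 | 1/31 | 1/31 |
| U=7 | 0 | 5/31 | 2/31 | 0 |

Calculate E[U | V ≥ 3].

45/17

P(V ≥ 3) = 17/31.
Σ U·P over the event = 1·(1/31) + 1·(4/31) + 2·(4/31) + 2·(4/31) + 5·(1/31) + 5·(1/31) + 7·(2/31) = 45/31.
E[U | V ≥ 3] = (45/31) / (17/31) = 45/17.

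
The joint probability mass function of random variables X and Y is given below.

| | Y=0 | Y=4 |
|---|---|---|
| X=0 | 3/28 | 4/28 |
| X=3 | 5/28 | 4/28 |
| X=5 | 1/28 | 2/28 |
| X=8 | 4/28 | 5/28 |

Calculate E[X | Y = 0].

P(Y = 0) = 13/28.
Σ X·P over the event = 0·(3/28) + 3·(5/28) + 5·(1/28) + 8·(4/28) = 13/7.
E[X | Y = 0] = (13/7) / (13/28) = 4.

4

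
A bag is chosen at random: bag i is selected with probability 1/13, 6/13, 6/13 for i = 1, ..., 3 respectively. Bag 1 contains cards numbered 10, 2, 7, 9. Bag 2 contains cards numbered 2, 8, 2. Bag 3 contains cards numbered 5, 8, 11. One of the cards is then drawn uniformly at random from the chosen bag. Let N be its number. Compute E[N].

79/13

E[N | bag 1] = (10+2+7+9)/4 = 7.
E[N | bag 2] = (2+8+2)/3 = 4.
E[N | bag 3] = (5+8+11)/3 = 8.
E[N] = (1/13)·(7) + (6/13)·(4) + (6/13)·(8) = 79/13.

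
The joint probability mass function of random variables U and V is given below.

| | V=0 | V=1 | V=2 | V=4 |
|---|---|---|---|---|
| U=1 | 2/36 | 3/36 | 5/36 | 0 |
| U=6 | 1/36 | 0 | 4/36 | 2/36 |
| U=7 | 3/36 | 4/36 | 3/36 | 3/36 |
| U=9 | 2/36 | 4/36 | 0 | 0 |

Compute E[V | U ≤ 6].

P(U ≤ 6) = 17/36.
Σ V·P over the event = 0·(2/36) + 1·(3/36) + 2·(5/36) + 0·(1/36) + 2·(4/36) + 4·(2/36) = 29/36.
E[V | U ≤ 6] = (29/36) / (17/36) = 29/17.

29/17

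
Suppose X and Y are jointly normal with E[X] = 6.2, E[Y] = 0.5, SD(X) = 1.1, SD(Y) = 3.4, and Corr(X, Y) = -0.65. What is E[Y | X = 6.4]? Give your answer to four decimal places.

The regression of Y on X has slope ρ·σ_Y/σ_X and passes through (μ_X, μ_Y).
E[Y | X=6.4] = 0.5 + (-0.65)·(3.4/1.1)·(6.4 − (6.2)) = 0.5 + (-2.0091)·(0.2) = 0.0982.

0.0982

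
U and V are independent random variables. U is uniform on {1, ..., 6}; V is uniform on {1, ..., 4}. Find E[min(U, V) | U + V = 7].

P(U + V = 7) = 1/6.
Summing min(U,V)·P(x,y) over outcomes with U + V = 7 gives 3/8.
E[min(U, V) | U + V = 7] = (3/8) / (1/6) = 9/4.

9/4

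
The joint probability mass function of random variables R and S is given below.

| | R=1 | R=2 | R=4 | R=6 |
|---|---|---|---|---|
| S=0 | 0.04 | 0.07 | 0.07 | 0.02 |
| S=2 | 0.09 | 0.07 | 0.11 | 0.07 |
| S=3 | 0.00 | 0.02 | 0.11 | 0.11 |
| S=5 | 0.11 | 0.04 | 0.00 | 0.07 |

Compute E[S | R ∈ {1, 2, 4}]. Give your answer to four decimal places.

2.3014

P(R ∈ {1, 2, 4}) = 0.73.
Summing S·P(R=x,S=y) over the conditioning event gives 1.68.
E[S | R ∈ {1, 2, 4}] = (1.68) / (0.73) = 2.3014.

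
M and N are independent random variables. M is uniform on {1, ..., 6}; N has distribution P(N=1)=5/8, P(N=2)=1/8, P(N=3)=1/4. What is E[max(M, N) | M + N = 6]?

35/8

P(M + N = 6) = 1/6.
Summing max(M,N)·P(x,y) over outcomes with M + N = 6 gives 35/48.
E[max(M, N) | M + N = 6] = (35/48) / (1/6) = 35/8.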